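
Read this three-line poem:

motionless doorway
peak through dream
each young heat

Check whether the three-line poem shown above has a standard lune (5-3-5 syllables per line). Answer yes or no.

Line 1: "motionless doorway": 3+2 = 5 ✓
Line 2: "peak through dream": 1+1+1 = 3 ✓
Line 3: "each young heat": 1+1+1 = 3 (expected 5)

No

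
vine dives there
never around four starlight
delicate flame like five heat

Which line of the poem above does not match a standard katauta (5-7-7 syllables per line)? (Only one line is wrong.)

The first line

Line 1: vine (1), dives (1), there (1) → 3 (expected 5)
Line 2: never (2), around (2), four (1), starlight (2) → 7 ✓
Line 3: delicate (3), flame (1), like (1), five (1), heat (1) → 7 ✓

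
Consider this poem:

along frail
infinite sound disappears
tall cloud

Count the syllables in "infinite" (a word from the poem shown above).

3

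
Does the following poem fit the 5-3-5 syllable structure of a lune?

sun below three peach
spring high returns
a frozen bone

Line 1: "sun below three peach": 1+2+1+1 = 5 ✓
Line 2: "spring high returns": 1+1+2 = 4 (expected 3)
Line 3: "a frozen bone": 1+2+1 = 4 (expected 5)

No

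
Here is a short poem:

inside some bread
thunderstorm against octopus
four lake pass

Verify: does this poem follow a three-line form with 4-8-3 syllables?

Line 1: "inside some bread": 2+1+1 = 4 ✓
Line 2: "thunderstorm against octopus": 3+2+3 = 8 ✓
Line 3: "four lake pass": 1+1+1 = 3 ✓

Yes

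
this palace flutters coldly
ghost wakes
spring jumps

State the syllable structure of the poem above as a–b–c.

7–2–2

Line 1: "this palace flutters coldly": 1+2+2+2 = 7
Line 2: "ghost wakes": 1+1 = 2
Line 3: "spring jumps": 1+1 = 2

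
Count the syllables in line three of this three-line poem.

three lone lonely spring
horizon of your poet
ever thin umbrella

6

Line three: ever(2) + thin(1) + umbrella(3) = 6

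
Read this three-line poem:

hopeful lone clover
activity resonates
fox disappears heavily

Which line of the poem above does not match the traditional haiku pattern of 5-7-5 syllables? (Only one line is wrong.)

Line 1: hopeful(2) + lone(1) + clover(2) = 5 ✓
Line 2: activity(4) + resonates(3) = 7 ✓
Line 3: fox(1) + disappears(3) + heavily(3) = 7 (expected 5)

Line 3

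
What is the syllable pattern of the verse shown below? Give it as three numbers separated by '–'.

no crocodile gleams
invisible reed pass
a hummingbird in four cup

Line 1: no (1), crocodile (3), gleams (1) → 5
Line 2: invisible (4), reed (1), pass (1) → 6
Line 3: a (1), hummingbird (3), in (1), four (1), cup (1) → 7

5–6–7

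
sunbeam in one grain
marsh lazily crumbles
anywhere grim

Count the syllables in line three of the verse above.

4

Line three: anywhere(3) + grim(1) = 4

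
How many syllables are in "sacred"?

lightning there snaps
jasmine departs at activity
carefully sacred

2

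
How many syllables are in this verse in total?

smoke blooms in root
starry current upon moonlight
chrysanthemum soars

17

Line 1: "smoke blooms in root": 1+1+1+1 = 4
Line 2: "starry current upon moonlight": 2+2+2+2 = 8
Line 3: "chrysanthemum soars": 4+1 = 5
Total: 4 + 8 + 5 = 17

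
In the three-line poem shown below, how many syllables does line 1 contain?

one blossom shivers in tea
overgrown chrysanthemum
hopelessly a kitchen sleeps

Line 1: one(1) + blossom(2) + shivers(2) + in(1) + tea(1) = 7

7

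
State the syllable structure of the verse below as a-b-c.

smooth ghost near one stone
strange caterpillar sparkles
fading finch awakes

Line 1: smooth(1) + ghost(1) + near(1) + one(1) + stone(1) = 5
Line 2: strange(1) + caterpillar(4) + sparkles(2) = 7
Line 3: fading(2) + finch(1) + awakes(2) = 5

5-7-5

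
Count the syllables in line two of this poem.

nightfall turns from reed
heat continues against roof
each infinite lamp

Line two: "heat continues against roof": 1+3+2+1 = 7

7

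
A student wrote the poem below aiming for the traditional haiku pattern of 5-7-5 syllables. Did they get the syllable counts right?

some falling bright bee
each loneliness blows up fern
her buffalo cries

Line 1: some (1), falling (2), bright (1), bee (1) → 5 ✓
Line 2: each (1), loneliness (3), blows (1), up (1), fern (1) → 7 ✓
Line 3: her (1), buffalo (3), cries (1) → 5 ✓

Yes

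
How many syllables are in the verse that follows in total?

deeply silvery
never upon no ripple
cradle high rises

Line 1: "deeply silvery": 2+3 = 5
Line 2: "never upon no ripple": 2+2+1+2 = 7
Line 3: "cradle high rises": 2+1+2 = 5
Total: 5 + 7 + 5 = 17

17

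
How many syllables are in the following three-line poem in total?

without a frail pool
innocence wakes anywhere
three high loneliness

17

Line 1: without (2), a (1), frail (1), pool (1) → 5
Line 2: innocence (3), wakes (1), anywhere (3) → 7
Line 3: three (1), high (1), loneliness (3) → 5
Total: 5 + 7 + 5 = 17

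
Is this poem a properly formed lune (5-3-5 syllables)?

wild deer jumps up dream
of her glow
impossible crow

Yes

Line 1: wild(1) + deer(1) + jumps(1) + up(1) + dream(1) = 5 ✓
Line 2: of(1) + her(1) + glow(1) = 3 ✓
Line 3: impossible(4) + crow(1) = 5 ✓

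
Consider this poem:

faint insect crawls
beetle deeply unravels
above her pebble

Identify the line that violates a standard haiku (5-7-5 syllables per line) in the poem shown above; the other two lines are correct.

Line 1: faint(1) + insect(2) + crawls(1) = 4 (expected 5)
Line 2: beetle(2) + deeply(2) + unravels(3) = 7 ✓
Line 3: above(2) + her(1) + pebble(2) = 5 ✓

The first line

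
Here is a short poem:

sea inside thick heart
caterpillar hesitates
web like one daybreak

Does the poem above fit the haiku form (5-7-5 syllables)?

Yes

Line 1: sea(1) + inside(2) + thick(1) + heart(1) = 5 ✓
Line 2: caterpillar(4) + hesitates(3) = 7 ✓
Line 3: web(1) + like(1) + one(1) + daybreak(2) = 5 ✓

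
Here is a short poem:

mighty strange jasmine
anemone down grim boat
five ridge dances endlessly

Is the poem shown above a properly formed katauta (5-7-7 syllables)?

Line 1: mighty(2) + strange(1) + jasmine(2) = 5 ✓
Line 2: anemone(4) + down(1) + grim(1) + boat(1) = 7 ✓
Line 3: five(1) + ridge(1) + dances(2) + endlessly(3) = 7 ✓

Yes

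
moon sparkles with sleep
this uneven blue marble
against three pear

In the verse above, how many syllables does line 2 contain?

Line 2: this(1) + uneven(3) + blue(1) + marble(2) = 7

7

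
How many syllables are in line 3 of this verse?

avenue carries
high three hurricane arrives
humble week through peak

5

Line 3: humble (2), week (1), through (1), peak (1) → 5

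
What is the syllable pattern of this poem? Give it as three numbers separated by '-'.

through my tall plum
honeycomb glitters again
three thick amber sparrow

Line 1: through (1), my (1), tall (1), plum (1) → 4
Line 2: honeycomb (3), glitters (2), again (2) → 7
Line 3: three (1), thick (1), amber (2), sparrow (2) → 6

4-7-6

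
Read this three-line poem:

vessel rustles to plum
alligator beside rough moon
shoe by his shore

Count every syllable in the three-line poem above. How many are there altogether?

Line 1: vessel(2) + rustles(2) + to(1) + plum(1) = 6
Line 2: alligator(4) + beside(2) + rough(1) + moon(1) = 8
Line 3: shoe(1) + by(1) + his(1) + shore(1) = 4
Total: 6 + 8 + 4 = 18

18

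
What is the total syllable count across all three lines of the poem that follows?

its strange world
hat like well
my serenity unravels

Line 1: "its strange world": 1+1+1 = 3
Line 2: "hat like well": 1+1+1 = 3
Line 3: "my serenity unravels": 1+4+3 = 8
Total: 3 + 3 + 8 = 14

14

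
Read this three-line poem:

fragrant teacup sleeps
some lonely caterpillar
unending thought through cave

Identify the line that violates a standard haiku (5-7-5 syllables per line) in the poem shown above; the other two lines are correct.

Line 1: "fragrant teacup sleeps": 2+2+1 = 5 ✓
Line 2: "some lonely caterpillar": 1+2+4 = 7 ✓
Line 3: "unending thought through cave": 3+1+1+1 = 6 (expected 5)

Line 3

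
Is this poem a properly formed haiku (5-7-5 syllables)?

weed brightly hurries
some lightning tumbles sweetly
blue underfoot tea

Line 1: weed(1) + brightly(2) + hurries(2) = 5 ✓
Line 2: some(1) + lightning(2) + tumbles(2) + sweetly(2) = 7 ✓
Line 3: blue(1) + underfoot(3) + tea(1) = 5 ✓

Yes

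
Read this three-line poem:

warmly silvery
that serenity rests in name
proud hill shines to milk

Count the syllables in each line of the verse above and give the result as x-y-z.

Line 1: warmly (2), silvery (3) → 5
Line 2: that (1), serenity (4), rests (1), in (1), name (1) → 8
Line 3: proud (1), hill (1), shines (1), to (1), milk (1) → 5

5-8-5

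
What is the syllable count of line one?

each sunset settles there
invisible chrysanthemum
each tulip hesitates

6

Line one: "each sunset settles there": 1+2+2+1 = 6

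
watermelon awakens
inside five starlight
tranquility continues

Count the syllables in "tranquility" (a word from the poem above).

4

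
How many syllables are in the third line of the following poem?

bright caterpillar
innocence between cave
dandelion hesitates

The third line: dandelion (4), hesitates (3) → 7

7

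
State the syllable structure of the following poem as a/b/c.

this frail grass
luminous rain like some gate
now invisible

Line 1: "this frail grass": 1+1+1 = 3
Line 2: "luminous rain like some gate": 3+1+1+1+1 = 7
Line 3: "now invisible": 1+4 = 5

3/7/5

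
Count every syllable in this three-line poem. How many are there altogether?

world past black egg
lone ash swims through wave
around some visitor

15

Line 1: "world past black egg": 1+1+1+1 = 4
Line 2: "lone ash swims through wave": 1+1+1+1+1 = 5
Line 3: "around some visitor": 2+1+3 = 6
Total: 4 + 5 + 6 = 15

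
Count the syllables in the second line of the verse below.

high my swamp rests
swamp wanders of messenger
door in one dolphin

The second line: swamp(1) + wanders(2) + of(1) + messenger(3) = 7

7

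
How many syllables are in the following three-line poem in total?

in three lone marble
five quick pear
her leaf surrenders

13

Line 1: in(1) + three(1) + lone(1) + marble(2) = 5
Line 2: five(1) + quick(1) + pear(1) = 3
Line 3: her(1) + leaf(1) + surrenders(3) = 5
Total: 5 + 3 + 5 = 13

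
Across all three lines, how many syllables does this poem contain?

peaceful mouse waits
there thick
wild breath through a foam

11

Line 1: peaceful(2) + mouse(1) + waits(1) = 4
Line 2: there(1) + thick(1) = 2
Line 3: wild(1) + breath(1) + through(1) + a(1) + foam(1) = 5
Total: 4 + 2 + 5 = 11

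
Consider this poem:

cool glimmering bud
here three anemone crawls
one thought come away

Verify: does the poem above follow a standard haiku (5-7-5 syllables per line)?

Yes

Line 1: "cool glimmering bud": 1+3+1 = 5 ✓
Line 2: "here three anemone crawls": 1+1+4+1 = 7 ✓
Line 3: "one thought come away": 1+1+1+2 = 5 ✓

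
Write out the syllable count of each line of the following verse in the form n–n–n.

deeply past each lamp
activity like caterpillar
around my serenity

Line 1: deeply(2) + past(1) + each(1) + lamp(1) = 5
Line 2: activity(4) + like(1) + caterpillar(4) = 9
Line 3: around(2) + my(1) + serenity(4) = 7

5–9–7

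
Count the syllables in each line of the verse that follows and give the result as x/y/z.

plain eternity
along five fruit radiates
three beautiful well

Line 1: "plain eternity": 1+4 = 5
Line 2: "along five fruit radiates": 2+1+1+3 = 7
Line 3: "three beautiful well": 1+3+1 = 5

5/7/5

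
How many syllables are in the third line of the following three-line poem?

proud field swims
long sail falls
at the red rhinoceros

7

The third line: at(1) + the(1) + red(1) + rhinoceros(4) = 7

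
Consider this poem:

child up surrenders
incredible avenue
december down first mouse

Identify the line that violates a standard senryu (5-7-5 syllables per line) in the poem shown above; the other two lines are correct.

Line 3

Line 1: child (1), up (1), surrenders (3) → 5 ✓
Line 2: incredible (4), avenue (3) → 7 ✓
Line 3: december (3), down (1), first (1), mouse (1) → 6 (expected 5)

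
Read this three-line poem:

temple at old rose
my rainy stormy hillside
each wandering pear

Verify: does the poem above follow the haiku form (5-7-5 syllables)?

Yes

Line 1: temple(2) + at(1) + old(1) + rose(1) = 5 ✓
Line 2: my(1) + rainy(2) + stormy(2) + hillside(2) = 7 ✓
Line 3: each(1) + wandering(3) + pear(1) = 5 ✓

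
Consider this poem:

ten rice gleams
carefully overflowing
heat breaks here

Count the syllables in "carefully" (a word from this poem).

3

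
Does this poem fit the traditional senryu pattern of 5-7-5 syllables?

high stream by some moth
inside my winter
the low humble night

Line 1: high (1), stream (1), by (1), some (1), moth (1) → 5 ✓
Line 2: inside (2), my (1), winter (2) → 5 (expected 7)
Line 3: the (1), low (1), humble (2), night (1) → 5 ✓

No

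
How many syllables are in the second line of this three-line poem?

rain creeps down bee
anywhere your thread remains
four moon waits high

The second line: "anywhere your thread remains": 3+1+1+2 = 7

7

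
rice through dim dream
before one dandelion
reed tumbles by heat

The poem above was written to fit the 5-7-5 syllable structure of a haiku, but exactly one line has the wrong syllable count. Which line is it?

Line 1: rice (1), through (1), dim (1), dream (1) → 4 (expected 5)
Line 2: before (2), one (1), dandelion (4) → 7 ✓
Line 3: reed (1), tumbles (2), by (1), heat (1) → 5 ✓

The first line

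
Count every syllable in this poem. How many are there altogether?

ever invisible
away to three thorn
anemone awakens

18

Line 1: ever (2), invisible (4) → 6
Line 2: away (2), to (1), three (1), thorn (1) → 5
Line 3: anemone (4), awakens (3) → 7
Total: 6 + 5 + 7 = 18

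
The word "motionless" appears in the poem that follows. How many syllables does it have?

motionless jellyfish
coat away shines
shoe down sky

"motionless" has 3 syllables.

3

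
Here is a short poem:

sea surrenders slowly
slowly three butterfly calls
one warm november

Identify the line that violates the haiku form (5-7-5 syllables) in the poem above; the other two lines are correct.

Line 1: sea(1) + surrenders(3) + slowly(2) = 6 (expected 5)
Line 2: slowly(2) + three(1) + butterfly(3) + calls(1) = 7 ✓
Line 3: one(1) + warm(1) + november(3) = 5 ✓

Line 1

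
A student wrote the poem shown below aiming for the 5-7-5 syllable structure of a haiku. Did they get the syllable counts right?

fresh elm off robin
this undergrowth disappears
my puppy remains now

No

Line 1: "fresh elm off robin": 1+1+1+2 = 5 ✓
Line 2: "this undergrowth disappears": 1+3+3 = 7 ✓
Line 3: "my puppy remains now": 1+2+2+1 = 6 (expected 5)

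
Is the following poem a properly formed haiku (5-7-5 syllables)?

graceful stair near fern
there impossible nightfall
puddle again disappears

Line 1: "graceful stair near fern": 2+1+1+1 = 5 ✓
Line 2: "there impossible nightfall": 1+4+2 = 7 ✓
Line 3: "puddle again disappears": 2+2+3 = 7 (expected 5)

No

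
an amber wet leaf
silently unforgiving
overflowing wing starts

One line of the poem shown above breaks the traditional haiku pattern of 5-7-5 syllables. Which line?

The third line

Line 1: "an amber wet leaf": 1+2+1+1 = 5 ✓
Line 2: "silently unforgiving": 3+4 = 7 ✓
Line 3: "overflowing wing starts": 4+1+1 = 6 (expected 5)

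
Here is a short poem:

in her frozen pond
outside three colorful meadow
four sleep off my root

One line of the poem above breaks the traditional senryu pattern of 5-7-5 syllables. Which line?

The second line

Line 1: in(1) + her(1) + frozen(2) + pond(1) = 5 ✓
Line 2: outside(2) + three(1) + colorful(3) + meadow(2) = 8 (expected 7)
Line 3: four(1) + sleep(1) + off(1) + my(1) + root(1) = 5 ✓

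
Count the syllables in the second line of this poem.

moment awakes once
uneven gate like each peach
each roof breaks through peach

7

The second line: uneven (3), gate (1), like (1), each (1), peach (1) → 7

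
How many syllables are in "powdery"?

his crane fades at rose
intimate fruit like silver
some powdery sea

3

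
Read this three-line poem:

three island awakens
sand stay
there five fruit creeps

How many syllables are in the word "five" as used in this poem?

"five" has 1 syllable.

1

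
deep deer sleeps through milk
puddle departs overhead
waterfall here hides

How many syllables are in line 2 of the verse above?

7

Line 2: "puddle departs overhead": 2+2+3 = 7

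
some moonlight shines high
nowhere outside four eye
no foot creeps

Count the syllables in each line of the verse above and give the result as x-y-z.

5-6-3

Line 1: some(1) + moonlight(2) + shines(1) + high(1) = 5
Line 2: nowhere(2) + outside(2) + four(1) + eye(1) = 6
Line 3: no(1) + foot(1) + creeps(1) = 3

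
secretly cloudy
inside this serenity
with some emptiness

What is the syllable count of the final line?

5

The final line: with(1) + some(1) + emptiness(3) = 5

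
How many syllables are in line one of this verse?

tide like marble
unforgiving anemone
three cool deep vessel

4

Line one: tide (1), like (1), marble (2) → 4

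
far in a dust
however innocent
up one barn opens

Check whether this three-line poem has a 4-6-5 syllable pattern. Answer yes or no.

Line 1: far (1), in (1), a (1), dust (1) → 4 ✓
Line 2: however (3), innocent (3) → 6 ✓
Line 3: up (1), one (1), barn (1), opens (2) → 5 ✓

Yes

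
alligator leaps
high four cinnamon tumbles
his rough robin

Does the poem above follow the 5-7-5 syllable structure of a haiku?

Line 1: alligator (4), leaps (1) → 5 ✓
Line 2: high (1), four (1), cinnamon (3), tumbles (2) → 7 ✓
Line 3: his (1), rough (1), robin (2) → 4 (expected 5)

No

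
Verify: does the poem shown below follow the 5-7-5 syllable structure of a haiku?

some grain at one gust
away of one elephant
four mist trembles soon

Line 1: some (1), grain (1), at (1), one (1), gust (1) → 5 ✓
Line 2: away (2), of (1), one (1), elephant (3) → 7 ✓
Line 3: four (1), mist (1), trembles (2), soon (1) → 5 ✓

Yes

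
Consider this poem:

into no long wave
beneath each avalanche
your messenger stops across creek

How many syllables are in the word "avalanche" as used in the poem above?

3

"avalanche" has 3 syllables.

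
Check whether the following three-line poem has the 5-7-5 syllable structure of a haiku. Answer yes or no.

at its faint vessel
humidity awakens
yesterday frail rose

Yes

Line 1: at (1), its (1), faint (1), vessel (2) → 5 ✓
Line 2: humidity (4), awakens (3) → 7 ✓
Line 3: yesterday (3), frail (1), rose (1) → 5 ✓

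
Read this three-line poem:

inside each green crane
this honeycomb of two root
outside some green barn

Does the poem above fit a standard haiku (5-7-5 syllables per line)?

Yes

Line 1: "inside each green crane": 2+1+1+1 = 5 ✓
Line 2: "this honeycomb of two root": 1+3+1+1+1 = 7 ✓
Line 3: "outside some green barn": 2+1+1+1 = 5 ✓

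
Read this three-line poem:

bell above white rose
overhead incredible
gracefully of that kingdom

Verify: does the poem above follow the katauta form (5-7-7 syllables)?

Line 1: bell(1) + above(2) + white(1) + rose(1) = 5 ✓
Line 2: overhead(3) + incredible(4) = 7 ✓
Line 3: gracefully(3) + of(1) + that(1) + kingdom(2) = 7 ✓

Yes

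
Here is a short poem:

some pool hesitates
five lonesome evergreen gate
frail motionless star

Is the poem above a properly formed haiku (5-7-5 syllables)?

Line 1: some(1) + pool(1) + hesitates(3) = 5 ✓
Line 2: five(1) + lonesome(2) + evergreen(3) + gate(1) = 7 ✓
Line 3: frail(1) + motionless(3) + star(1) = 5 ✓

Yes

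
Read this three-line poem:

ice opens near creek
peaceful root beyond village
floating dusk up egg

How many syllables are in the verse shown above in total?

Line 1: "ice opens near creek": 1+2+1+1 = 5
Line 2: "peaceful root beyond village": 2+1+2+2 = 7
Line 3: "floating dusk up egg": 2+1+1+1 = 5
Total: 5 + 7 + 5 = 17

17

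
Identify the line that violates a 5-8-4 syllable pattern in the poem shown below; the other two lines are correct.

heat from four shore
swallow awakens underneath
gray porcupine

Line 1: heat(1) + from(1) + four(1) + shore(1) = 4 (expected 5)
Line 2: swallow(2) + awakens(3) + underneath(3) = 8 ✓
Line 3: gray(1) + porcupine(3) = 4 ✓

Line 1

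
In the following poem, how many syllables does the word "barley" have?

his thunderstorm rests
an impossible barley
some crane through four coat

2

"barley" has 2 syllables.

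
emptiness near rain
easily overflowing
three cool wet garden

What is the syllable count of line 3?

5

Line 3: three(1) + cool(1) + wet(1) + garden(2) = 5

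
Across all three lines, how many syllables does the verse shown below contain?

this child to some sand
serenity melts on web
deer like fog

Line 1: "this child to some sand": 1+1+1+1+1 = 5
Line 2: "serenity melts on web": 4+1+1+1 = 7
Line 3: "deer like fog": 1+1+1 = 3
Total: 5 + 7 + 3 = 15

15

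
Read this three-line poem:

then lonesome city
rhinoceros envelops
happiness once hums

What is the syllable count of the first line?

The first line: then (1), lonesome (2), city (2) → 5

5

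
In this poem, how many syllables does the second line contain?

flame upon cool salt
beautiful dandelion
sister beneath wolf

The second line: beautiful (3), dandelion (4) → 7

7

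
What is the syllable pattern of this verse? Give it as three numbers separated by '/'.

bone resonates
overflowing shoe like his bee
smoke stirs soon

4/8/3

Line 1: "bone resonates": 1+3 = 4
Line 2: "overflowing shoe like his bee": 4+1+1+1+1 = 8
Line 3: "smoke stirs soon": 1+1+1 = 3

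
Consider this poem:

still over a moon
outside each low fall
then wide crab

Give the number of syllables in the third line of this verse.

3

The third line: then(1) + wide(1) + crab(1) = 3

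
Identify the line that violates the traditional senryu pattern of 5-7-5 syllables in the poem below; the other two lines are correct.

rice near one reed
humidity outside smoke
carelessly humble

The first line

Line 1: rice (1), near (1), one (1), reed (1) → 4 (expected 5)
Line 2: humidity (4), outside (2), smoke (1) → 7 ✓
Line 3: carelessly (3), humble (2) → 5 ✓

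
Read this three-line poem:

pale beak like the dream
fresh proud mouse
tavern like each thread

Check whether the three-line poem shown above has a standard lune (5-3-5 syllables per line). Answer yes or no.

Line 1: pale (1), beak (1), like (1), the (1), dream (1) → 5 ✓
Line 2: fresh (1), proud (1), mouse (1) → 3 ✓
Line 3: tavern (2), like (1), each (1), thread (1) → 5 ✓

Yes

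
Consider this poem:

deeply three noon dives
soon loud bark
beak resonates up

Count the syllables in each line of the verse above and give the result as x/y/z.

5/3/5

Line 1: "deeply three noon dives": 2+1+1+1 = 5
Line 2: "soon loud bark": 1+1+1 = 3
Line 3: "beak resonates up": 1+3+1 = 5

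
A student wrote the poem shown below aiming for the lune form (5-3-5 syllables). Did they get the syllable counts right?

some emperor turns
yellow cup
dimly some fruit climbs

Yes

Line 1: some(1) + emperor(3) + turns(1) = 5 ✓
Line 2: yellow(2) + cup(1) = 3 ✓
Line 3: dimly(2) + some(1) + fruit(1) + climbs(1) = 5 ✓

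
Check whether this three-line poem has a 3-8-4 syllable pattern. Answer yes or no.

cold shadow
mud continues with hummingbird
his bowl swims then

Yes

Line 1: cold(1) + shadow(2) = 3 ✓
Line 2: mud(1) + continues(3) + with(1) + hummingbird(3) = 8 ✓
Line 3: his(1) + bowl(1) + swims(1) + then(1) = 4 ✓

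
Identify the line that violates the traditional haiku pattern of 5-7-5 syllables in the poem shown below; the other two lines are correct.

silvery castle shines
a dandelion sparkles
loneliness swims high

Line 1: silvery (3), castle (2), shines (1) → 6 (expected 5)
Line 2: a (1), dandelion (4), sparkles (2) → 7 ✓
Line 3: loneliness (3), swims (1), high (1) → 5 ✓

Line 1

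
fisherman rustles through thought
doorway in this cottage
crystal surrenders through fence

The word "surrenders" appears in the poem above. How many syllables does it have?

"surrenders" has 3 syllables.

3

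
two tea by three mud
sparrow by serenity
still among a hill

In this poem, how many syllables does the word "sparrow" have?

"sparrow" has 2 syllables.

2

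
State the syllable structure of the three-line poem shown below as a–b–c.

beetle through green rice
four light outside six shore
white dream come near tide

5–6–5

Line 1: beetle (2), through (1), green (1), rice (1) → 5
Line 2: four (1), light (1), outside (2), six (1), shore (1) → 6
Line 3: white (1), dream (1), come (1), near (1), tide (1) → 5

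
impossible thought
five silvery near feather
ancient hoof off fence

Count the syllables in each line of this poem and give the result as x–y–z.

5–7–5

Line 1: impossible(4) + thought(1) = 5
Line 2: five(1) + silvery(3) + near(1) + feather(2) = 7
Line 3: ancient(2) + hoof(1) + off(1) + fence(1) = 5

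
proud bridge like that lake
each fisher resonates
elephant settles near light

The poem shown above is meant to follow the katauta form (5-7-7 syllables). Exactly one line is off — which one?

Line 2

Line 1: proud (1), bridge (1), like (1), that (1), lake (1) → 5 ✓
Line 2: each (1), fisher (2), resonates (3) → 6 (expected 7)
Line 3: elephant (3), settles (2), near (1), light (1) → 7 ✓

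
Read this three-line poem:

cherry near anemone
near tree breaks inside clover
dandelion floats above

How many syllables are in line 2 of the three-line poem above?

7

Line 2: near (1), tree (1), breaks (1), inside (2), clover (2) → 7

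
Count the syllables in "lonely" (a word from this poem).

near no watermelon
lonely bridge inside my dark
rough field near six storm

2

"lonely" has 2 syllables.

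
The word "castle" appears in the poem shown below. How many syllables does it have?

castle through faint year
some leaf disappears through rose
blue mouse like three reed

"castle" has 2 syllables.

2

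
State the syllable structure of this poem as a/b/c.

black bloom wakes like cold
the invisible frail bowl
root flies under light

Line 1: black (1), bloom (1), wakes (1), like (1), cold (1) → 5
Line 2: the (1), invisible (4), frail (1), bowl (1) → 7
Line 3: root (1), flies (1), under (2), light (1) → 5

5/7/5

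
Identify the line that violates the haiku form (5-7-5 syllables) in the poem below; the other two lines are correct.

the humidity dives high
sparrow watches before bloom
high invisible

Line 1: the (1), humidity (4), dives (1), high (1) → 7 (expected 5)
Line 2: sparrow (2), watches (2), before (2), bloom (1) → 7 ✓
Line 3: high (1), invisible (4) → 5 ✓

The first line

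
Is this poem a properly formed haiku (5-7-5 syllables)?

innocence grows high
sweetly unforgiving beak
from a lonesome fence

Line 1: "innocence grows high": 3+1+1 = 5 ✓
Line 2: "sweetly unforgiving beak": 2+4+1 = 7 ✓
Line 3: "from a lonesome fence": 1+1+2+1 = 5 ✓

Yes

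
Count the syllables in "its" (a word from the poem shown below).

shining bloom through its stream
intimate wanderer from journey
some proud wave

"its" has 1 syllable.

1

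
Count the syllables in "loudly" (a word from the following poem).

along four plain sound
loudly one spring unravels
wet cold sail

"loudly" has 2 syllables.

2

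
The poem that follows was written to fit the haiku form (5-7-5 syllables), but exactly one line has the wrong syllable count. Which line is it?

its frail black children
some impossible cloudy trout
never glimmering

Line 1: its (1), frail (1), black (1), children (2) → 5 ✓
Line 2: some (1), impossible (4), cloudy (2), trout (1) → 8 (expected 7)
Line 3: never (2), glimmering (3) → 5 ✓

The second line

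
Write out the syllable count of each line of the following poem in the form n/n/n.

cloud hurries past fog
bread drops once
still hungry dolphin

Line 1: cloud(1) + hurries(2) + past(1) + fog(1) = 5
Line 2: bread(1) + drops(1) + once(1) = 3
Line 3: still(1) + hungry(2) + dolphin(2) = 5

5/3/5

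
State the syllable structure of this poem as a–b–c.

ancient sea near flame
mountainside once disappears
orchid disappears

Line 1: ancient (2), sea (1), near (1), flame (1) → 5
Line 2: mountainside (3), once (1), disappears (3) → 7
Line 3: orchid (2), disappears (3) → 5

5–7–5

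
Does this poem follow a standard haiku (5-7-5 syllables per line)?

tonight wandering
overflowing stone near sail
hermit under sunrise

No

Line 1: tonight (2), wandering (3) → 5 ✓
Line 2: overflowing (4), stone (1), near (1), sail (1) → 7 ✓
Line 3: hermit (2), under (2), sunrise (2) → 6 (expected 5)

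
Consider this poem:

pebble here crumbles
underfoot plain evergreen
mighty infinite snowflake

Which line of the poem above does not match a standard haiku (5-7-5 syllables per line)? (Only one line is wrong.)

Line 1: pebble (2), here (1), crumbles (2) → 5 ✓
Line 2: underfoot (3), plain (1), evergreen (3) → 7 ✓
Line 3: mighty (2), infinite (3), snowflake (2) → 7 (expected 5)

Line 3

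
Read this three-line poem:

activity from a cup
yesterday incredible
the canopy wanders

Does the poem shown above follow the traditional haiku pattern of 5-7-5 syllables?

Line 1: activity(4) + from(1) + a(1) + cup(1) = 7 (expected 5)
Line 2: yesterday(3) + incredible(4) = 7 ✓
Line 3: the(1) + canopy(3) + wanders(2) = 6 (expected 5)

No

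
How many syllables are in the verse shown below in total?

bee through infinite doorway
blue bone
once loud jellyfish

14

Line 1: bee(1) + through(1) + infinite(3) + doorway(2) = 7
Line 2: blue(1) + bone(1) = 2
Line 3: once(1) + loud(1) + jellyfish(3) = 5
Total: 7 + 2 + 5 = 14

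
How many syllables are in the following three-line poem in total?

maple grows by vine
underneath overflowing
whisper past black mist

17

Line 1: maple(2) + grows(1) + by(1) + vine(1) = 5
Line 2: underneath(3) + overflowing(4) = 7
Line 3: whisper(2) + past(1) + black(1) + mist(1) = 5
Total: 5 + 7 + 5 = 17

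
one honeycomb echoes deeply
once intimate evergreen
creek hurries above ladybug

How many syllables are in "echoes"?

2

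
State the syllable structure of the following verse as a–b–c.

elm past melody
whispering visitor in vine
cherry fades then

5–8–4

Line 1: elm(1) + past(1) + melody(3) = 5
Line 2: whispering(3) + visitor(3) + in(1) + vine(1) = 8
Line 3: cherry(2) + fades(1) + then(1) = 4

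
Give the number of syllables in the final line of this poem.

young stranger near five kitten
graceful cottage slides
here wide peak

3

The final line: "here wide peak": 1+1+1 = 3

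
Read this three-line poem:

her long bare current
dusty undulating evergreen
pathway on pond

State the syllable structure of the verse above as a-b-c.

5-9-4

Line 1: her(1) + long(1) + bare(1) + current(2) = 5
Line 2: dusty(2) + undulating(4) + evergreen(3) = 9
Line 3: pathway(2) + on(1) + pond(1) = 4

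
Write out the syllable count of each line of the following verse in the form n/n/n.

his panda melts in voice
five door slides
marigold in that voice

6/3/6

Line 1: his(1) + panda(2) + melts(1) + in(1) + voice(1) = 6
Line 2: five(1) + door(1) + slides(1) = 3
Line 3: marigold(3) + in(1) + that(1) + voice(1) = 6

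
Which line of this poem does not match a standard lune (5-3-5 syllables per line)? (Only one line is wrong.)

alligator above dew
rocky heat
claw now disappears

Line 1

Line 1: alligator (4), above (2), dew (1) → 7 (expected 5)
Line 2: rocky (2), heat (1) → 3 ✓
Line 3: claw (1), now (1), disappears (3) → 5 ✓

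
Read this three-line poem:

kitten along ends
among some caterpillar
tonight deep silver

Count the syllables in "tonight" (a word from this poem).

2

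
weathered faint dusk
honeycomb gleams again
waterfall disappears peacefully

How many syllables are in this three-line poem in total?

Line 1: "weathered faint dusk": 2+1+1 = 4
Line 2: "honeycomb gleams again": 3+1+2 = 6
Line 3: "waterfall disappears peacefully": 3+3+3 = 9
Total: 4 + 6 + 9 = 19

19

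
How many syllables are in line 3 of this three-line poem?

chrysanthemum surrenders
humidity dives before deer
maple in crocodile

6

Line 3: maple(2) + in(1) + crocodile(3) = 6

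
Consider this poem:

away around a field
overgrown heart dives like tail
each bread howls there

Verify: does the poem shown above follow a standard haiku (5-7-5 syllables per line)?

Line 1: "away around a field": 2+2+1+1 = 6 (expected 5)
Line 2: "overgrown heart dives like tail": 3+1+1+1+1 = 7 ✓
Line 3: "each bread howls there": 1+1+1+1 = 4 (expected 5)

No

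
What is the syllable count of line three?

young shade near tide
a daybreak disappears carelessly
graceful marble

Line three: graceful(2) + marble(2) = 4

4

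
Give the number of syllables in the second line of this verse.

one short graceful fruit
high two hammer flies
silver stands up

The second line: high (1), two (1), hammer (2), flies (1) → 5

5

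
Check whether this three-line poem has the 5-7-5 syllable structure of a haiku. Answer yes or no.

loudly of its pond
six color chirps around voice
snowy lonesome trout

Yes

Line 1: "loudly of its pond": 2+1+1+1 = 5 ✓
Line 2: "six color chirps around voice": 1+2+1+2+1 = 7 ✓
Line 3: "snowy lonesome trout": 2+2+1 = 5 ✓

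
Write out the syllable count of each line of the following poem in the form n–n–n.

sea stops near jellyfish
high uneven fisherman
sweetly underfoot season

Line 1: sea (1), stops (1), near (1), jellyfish (3) → 6
Line 2: high (1), uneven (3), fisherman (3) → 7
Line 3: sweetly (2), underfoot (3), season (2) → 7

6–7–7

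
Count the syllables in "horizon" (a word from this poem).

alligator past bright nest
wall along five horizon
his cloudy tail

3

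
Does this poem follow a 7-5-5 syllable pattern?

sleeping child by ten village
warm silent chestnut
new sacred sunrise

Yes

Line 1: sleeping(2) + child(1) + by(1) + ten(1) + village(2) = 7 ✓
Line 2: warm(1) + silent(2) + chestnut(2) = 5 ✓
Line 3: new(1) + sacred(2) + sunrise(2) = 5 ✓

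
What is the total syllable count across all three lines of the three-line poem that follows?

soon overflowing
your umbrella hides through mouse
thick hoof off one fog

Line 1: soon(1) + overflowing(4) = 5
Line 2: your(1) + umbrella(3) + hides(1) + through(1) + mouse(1) = 7
Line 3: thick(1) + hoof(1) + off(1) + one(1) + fog(1) = 5
Total: 5 + 7 + 5 = 17

17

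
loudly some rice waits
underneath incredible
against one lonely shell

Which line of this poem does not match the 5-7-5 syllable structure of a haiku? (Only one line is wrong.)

Line 1: "loudly some rice waits": 2+1+1+1 = 5 ✓
Line 2: "underneath incredible": 3+4 = 7 ✓
Line 3: "against one lonely shell": 2+1+2+1 = 6 (expected 5)

The third line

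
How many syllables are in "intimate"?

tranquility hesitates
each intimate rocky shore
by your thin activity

"intimate" has 3 syllables.

3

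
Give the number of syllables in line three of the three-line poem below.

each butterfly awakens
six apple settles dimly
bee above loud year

Line three: bee(1) + above(2) + loud(1) + year(1) = 5

5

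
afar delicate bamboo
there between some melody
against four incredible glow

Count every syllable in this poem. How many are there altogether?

Line 1: afar (2), delicate (3), bamboo (2) → 7
Line 2: there (1), between (2), some (1), melody (3) → 7
Line 3: against (2), four (1), incredible (4), glow (1) → 8
Total: 7 + 7 + 8 = 22

22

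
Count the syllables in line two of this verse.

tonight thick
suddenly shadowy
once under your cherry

Line two: suddenly(3) + shadowy(3) = 6

6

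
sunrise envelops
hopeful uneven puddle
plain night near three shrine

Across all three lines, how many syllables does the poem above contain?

Line 1: sunrise(2) + envelops(3) = 5
Line 2: hopeful(2) + uneven(3) + puddle(2) = 7
Line 3: plain(1) + night(1) + near(1) + three(1) + shrine(1) = 5
Total: 5 + 7 + 5 = 17

17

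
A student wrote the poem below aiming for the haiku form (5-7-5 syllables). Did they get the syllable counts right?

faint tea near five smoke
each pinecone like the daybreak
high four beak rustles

Line 1: faint (1), tea (1), near (1), five (1), smoke (1) → 5 ✓
Line 2: each (1), pinecone (2), like (1), the (1), daybreak (2) → 7 ✓
Line 3: high (1), four (1), beak (1), rustles (2) → 5 ✓

Yes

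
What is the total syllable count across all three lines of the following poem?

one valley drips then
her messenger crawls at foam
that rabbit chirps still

17

Line 1: "one valley drips then": 1+2+1+1 = 5
Line 2: "her messenger crawls at foam": 1+3+1+1+1 = 7
Line 3: "that rabbit chirps still": 1+2+1+1 = 5
Total: 5 + 7 + 5 = 17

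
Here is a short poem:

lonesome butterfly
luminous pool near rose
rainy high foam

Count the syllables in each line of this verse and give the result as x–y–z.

Line 1: lonesome(2) + butterfly(3) = 5
Line 2: luminous(3) + pool(1) + near(1) + rose(1) = 6
Line 3: rainy(2) + high(1) + foam(1) = 4

5–6–4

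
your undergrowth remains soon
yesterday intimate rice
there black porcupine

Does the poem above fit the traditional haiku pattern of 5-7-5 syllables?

Line 1: "your undergrowth remains soon": 1+3+2+1 = 7 (expected 5)
Line 2: "yesterday intimate rice": 3+3+1 = 7 ✓
Line 3: "there black porcupine": 1+1+3 = 5 ✓

No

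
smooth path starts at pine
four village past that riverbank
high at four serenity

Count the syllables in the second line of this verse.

8

The second line: four (1), village (2), past (1), that (1), riverbank (3) → 8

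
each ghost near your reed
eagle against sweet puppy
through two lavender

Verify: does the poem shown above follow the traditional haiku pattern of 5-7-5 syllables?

Line 1: "each ghost near your reed": 1+1+1+1+1 = 5 ✓
Line 2: "eagle against sweet puppy": 2+2+1+2 = 7 ✓
Line 3: "through two lavender": 1+1+3 = 5 ✓

Yes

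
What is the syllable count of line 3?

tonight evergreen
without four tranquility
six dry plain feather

Line 3: six (1), dry (1), plain (1), feather (2) → 5

5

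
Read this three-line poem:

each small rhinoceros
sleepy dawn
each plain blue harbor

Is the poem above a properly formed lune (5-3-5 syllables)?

Line 1: each(1) + small(1) + rhinoceros(4) = 6 (expected 5)
Line 2: sleepy(2) + dawn(1) = 3 ✓
Line 3: each(1) + plain(1) + blue(1) + harbor(2) = 5 ✓

No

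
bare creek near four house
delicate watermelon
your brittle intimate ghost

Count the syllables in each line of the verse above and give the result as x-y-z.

Line 1: "bare creek near four house": 1+1+1+1+1 = 5
Line 2: "delicate watermelon": 3+4 = 7
Line 3: "your brittle intimate ghost": 1+2+3+1 = 7

5-7-7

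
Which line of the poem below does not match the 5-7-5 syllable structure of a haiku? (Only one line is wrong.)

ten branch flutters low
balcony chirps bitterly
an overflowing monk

The third line

Line 1: "ten branch flutters low": 1+1+2+1 = 5 ✓
Line 2: "balcony chirps bitterly": 3+1+3 = 7 ✓
Line 3: "an overflowing monk": 1+4+1 = 6 (expected 5)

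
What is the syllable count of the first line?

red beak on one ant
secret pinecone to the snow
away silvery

5

The first line: "red beak on one ant": 1+1+1+1+1 = 5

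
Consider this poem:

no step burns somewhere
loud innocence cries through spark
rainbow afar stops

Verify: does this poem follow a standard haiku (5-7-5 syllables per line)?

Line 1: no(1) + step(1) + burns(1) + somewhere(2) = 5 ✓
Line 2: loud(1) + innocence(3) + cries(1) + through(1) + spark(1) = 7 ✓
Line 3: rainbow(2) + afar(2) + stops(1) = 5 ✓

Yes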